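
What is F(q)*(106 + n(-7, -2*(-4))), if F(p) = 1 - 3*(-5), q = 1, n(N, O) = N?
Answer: 1584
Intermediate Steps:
F(p) = 16 (F(p) = 1 + 15 = 16)
F(q)*(106 + n(-7, -2*(-4))) = 16*(106 - 7) = 16*99 = 1584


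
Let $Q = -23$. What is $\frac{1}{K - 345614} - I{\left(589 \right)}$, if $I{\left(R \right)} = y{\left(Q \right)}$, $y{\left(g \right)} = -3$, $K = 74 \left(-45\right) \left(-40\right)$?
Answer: $\frac{637241}{212414} \approx 3.0$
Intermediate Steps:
$K = 133200$ ($K = \left(-3330\right) \left(-40\right) = 133200$)
$I{\left(R \right)} = -3$
$\frac{1}{K - 345614} - I{\left(589 \right)} = \frac{1}{133200 - 345614} - -3 = \frac{1}{-212414} + 3 = - \frac{1}{212414} + 3 = \frac{637241}{212414}$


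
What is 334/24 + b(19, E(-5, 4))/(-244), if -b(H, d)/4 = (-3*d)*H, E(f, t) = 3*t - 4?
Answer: 4715/732 ≈ 6.4413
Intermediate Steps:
E(f, t) = -4 + 3*t
b(H, d) = 12*H*d (b(H, d) = -4*(-3*d)*H = -(-12)*H*d = 12*H*d)
334/24 + b(19, E(-5, 4))/(-244) = 334/24 + (12*19*(-4 + 3*4))/(-244) = 334*(1/24) + (12*19*(-4 + 12))*(-1/244) = 167/12 + (12*19*8)*(-1/244) = 167/12 + 1824*(-1/244) = 167/12 - 456/61 = 4715/732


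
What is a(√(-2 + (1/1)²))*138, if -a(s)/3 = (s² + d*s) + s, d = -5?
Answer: 414 + 1656*I ≈ 414.0 + 1656.0*I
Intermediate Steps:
a(s) = -3*s² + 12*s (a(s) = -3*((s² - 5*s) + s) = -3*(s² - 4*s) = -3*s² + 12*s)
a(√(-2 + (1/1)²))*138 = (3*√(-2 + (1/1)²)*(4 - √(-2 + (1/1)²)))*138 = (3*√(-2 + (1*1)²)*(4 - √(-2 + (1*1)²)))*138 = (3*√(-2 + 1²)*(4 - √(-2 + 1²)))*138 = (3*√(-2 + 1)*(4 - √(-2 + 1)))*138 = (3*√(-1)*(4 - √(-1)))*138 = (3*I*(4 - I))*138 = 414*I*(4 - I)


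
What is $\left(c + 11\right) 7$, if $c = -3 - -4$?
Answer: $84$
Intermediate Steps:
$c = 1$ ($c = -3 + 4 = 1$)
$\left(c + 11\right) 7 = \left(1 + 11\right) 7 = 12 \cdot 7 = 84$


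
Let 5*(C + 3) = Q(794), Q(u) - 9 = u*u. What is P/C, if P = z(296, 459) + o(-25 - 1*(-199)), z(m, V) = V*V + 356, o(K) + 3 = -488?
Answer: 105273/63043 ≈ 1.6699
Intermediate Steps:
o(K) = -491 (o(K) = -3 - 488 = -491)
z(m, V) = 356 + V² (z(m, V) = V² + 356 = 356 + V²)
Q(u) = 9 + u² (Q(u) = 9 + u*u = 9 + u²)
C = 126086 (C = -3 + (9 + 794²)/5 = -3 + (9 + 630436)/5 = -3 + (⅕)*630445 = -3 + 126089 = 126086)
P = 210546 (P = (356 + 459²) - 491 = (356 + 210681) - 491 = 211037 - 491 = 210546)
P/C = 210546/126086 = 210546*(1/126086) = 105273/63043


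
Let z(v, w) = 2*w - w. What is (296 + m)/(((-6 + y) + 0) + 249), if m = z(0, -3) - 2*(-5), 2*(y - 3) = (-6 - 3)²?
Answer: 202/191 ≈ 1.0576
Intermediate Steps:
z(v, w) = w
y = 87/2 (y = 3 + (-6 - 3)²/2 = 3 + (½)*(-9)² = 3 + (½)*81 = 3 + 81/2 = 87/2 ≈ 43.500)
m = 7 (m = -3 - 2*(-5) = -3 + 10 = 7)
(296 + m)/(((-6 + y) + 0) + 249) = (296 + 7)/(((-6 + 87/2) + 0) + 249) = 303/((75/2 + 0) + 249) = 303/(75/2 + 249) = 303/(573/2) = 303*(2/573) = 202/191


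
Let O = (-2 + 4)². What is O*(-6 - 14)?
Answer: -80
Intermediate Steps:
O = 4 (O = 2² = 4)
O*(-6 - 14) = 4*(-6 - 14) = 4*(-20) = -80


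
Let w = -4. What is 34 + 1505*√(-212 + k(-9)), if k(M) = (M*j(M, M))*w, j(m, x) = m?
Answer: 34 + 3010*I*√134 ≈ 34.0 + 34843.0*I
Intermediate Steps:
k(M) = -4*M² (k(M) = (M*M)*(-4) = M²*(-4) = -4*M²)
34 + 1505*√(-212 + k(-9)) = 34 + 1505*√(-212 - 4*(-9)²) = 34 + 1505*√(-212 - 4*81) = 34 + 1505*√(-212 - 324) = 34 + 1505*√(-536) = 34 + 1505*(2*I*√134) = 34 + 3010*I*√134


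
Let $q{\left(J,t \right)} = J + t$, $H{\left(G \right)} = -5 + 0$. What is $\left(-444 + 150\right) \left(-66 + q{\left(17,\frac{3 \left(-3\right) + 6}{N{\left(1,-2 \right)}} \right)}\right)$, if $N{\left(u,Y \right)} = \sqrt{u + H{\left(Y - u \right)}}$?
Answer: $14406 - 441 i \approx 14406.0 - 441.0 i$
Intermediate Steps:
$H{\left(G \right)} = -5$
$N{\left(u,Y \right)} = \sqrt{-5 + u}$ ($N{\left(u,Y \right)} = \sqrt{u - 5} = \sqrt{-5 + u}$)
$\left(-444 + 150\right) \left(-66 + q{\left(17,\frac{3 \left(-3\right) + 6}{N{\left(1,-2 \right)}} \right)}\right) = \left(-444 + 150\right) \left(-66 + \left(17 + \frac{3 \left(-3\right) + 6}{\sqrt{-5 + 1}}\right)\right) = - 294 \left(-66 + \left(17 + \frac{-9 + 6}{\sqrt{-4}}\right)\right) = - 294 \left(-66 + \left(17 - \frac{3}{2 i}\right)\right) = - 294 \left(-66 + \left(17 - 3 \left(- \frac{i}{2}\right)\right)\right) = - 294 \left(-66 + \left(17 + \frac{3 i}{2}\right)\right) = - 294 \left(-49 + \frac{3 i}{2}\right) = 14406 - 441 i$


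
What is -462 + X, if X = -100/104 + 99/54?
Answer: -17984/39 ≈ -461.13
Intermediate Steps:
X = 34/39 (X = -100*1/104 + 99*(1/54) = -25/26 + 11/6 = 34/39 ≈ 0.87179)
-462 + X = -462 + 34/39 = -17984/39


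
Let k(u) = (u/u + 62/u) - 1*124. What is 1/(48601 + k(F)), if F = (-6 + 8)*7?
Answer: 7/339377 ≈ 2.0626e-5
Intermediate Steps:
F = 14 (F = 2*7 = 14)
k(u) = -123 + 62/u (k(u) = (1 + 62/u) - 124 = -123 + 62/u)
1/(48601 + k(F)) = 1/(48601 + (-123 + 62/14)) = 1/(48601 + (-123 + 62*(1/14))) = 1/(48601 + (-123 + 31/7)) = 1/(48601 - 830/7) = 1/(339377/7) = 7/339377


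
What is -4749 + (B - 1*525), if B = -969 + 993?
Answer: -5250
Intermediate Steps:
B = 24
-4749 + (B - 1*525) = -4749 + (24 - 1*525) = -4749 + (24 - 525) = -4749 - 501 = -5250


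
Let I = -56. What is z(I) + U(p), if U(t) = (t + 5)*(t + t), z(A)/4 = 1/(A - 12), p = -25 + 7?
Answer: 7955/17 ≈ 467.94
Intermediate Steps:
p = -18
z(A) = 4/(-12 + A) (z(A) = 4/(A - 12) = 4/(-12 + A))
U(t) = 2*t*(5 + t) (U(t) = (5 + t)*(2*t) = 2*t*(5 + t))
z(I) + U(p) = 4/(-12 - 56) + 2*(-18)*(5 - 18) = 4/(-68) + 2*(-18)*(-13) = 4*(-1/68) + 468 = -1/17 + 468 = 7955/17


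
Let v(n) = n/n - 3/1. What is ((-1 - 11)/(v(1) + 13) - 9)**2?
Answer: 12321/121 ≈ 101.83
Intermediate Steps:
v(n) = -2 (v(n) = 1 - 3*1 = 1 - 3 = -2)
((-1 - 11)/(v(1) + 13) - 9)**2 = ((-1 - 11)/(-2 + 13) - 9)**2 = (-12/11 - 9)**2 = (-111/11)**2 = 12321/121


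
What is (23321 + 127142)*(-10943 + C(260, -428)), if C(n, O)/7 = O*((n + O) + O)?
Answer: 267022623599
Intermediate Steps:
C(n, O) = 7*O*(n + 2*O) (C(n, O) = 7*(O*((n + O) + O)) = 7*(O*((O + n) + O)) = 7*(O*(n + 2*O)) = 7*O*(n + 2*O))
(23321 + 127142)*(-10943 + C(260, -428)) = (23321 + 127142)*(-10943 + 7*(-428)*(260 + 2*(-428))) = 150463*(-10943 + 7*(-428)*(260 - 856)) = 150463*(-10943 + 7*(-428)*(-596)) = 150463*(-10943 + 1785616) = 150463*1774673 = 267022623599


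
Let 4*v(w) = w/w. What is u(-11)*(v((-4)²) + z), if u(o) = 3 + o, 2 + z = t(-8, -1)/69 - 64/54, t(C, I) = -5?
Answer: 14942/621 ≈ 24.061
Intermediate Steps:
v(w) = ¼ (v(w) = (w/w)/4 = (¼)*1 = ¼)
z = -2023/621 (z = -2 + (-5/69 - 64/54) = -2 + (-5*1/69 - 64*1/54) = -2 + (-5/69 - 32/27) = -2 - 781/621 = -2023/621 ≈ -3.2576)
u(-11)*(v((-4)²) + z) = (3 - 11)*(¼ - 2023/621) = -8*(-7471/2484) = 14942/621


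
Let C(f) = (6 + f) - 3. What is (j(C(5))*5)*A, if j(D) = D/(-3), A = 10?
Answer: -400/3 ≈ -133.33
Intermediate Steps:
C(f) = 3 + f
j(D) = -D/3 (j(D) = D*(-1/3) = -D/3)
(j(C(5))*5)*A = (-(3 + 5)/3*5)*10 = (-1/3*8*5)*10 = -8/3*5*10 = -40/3*10 = -400/3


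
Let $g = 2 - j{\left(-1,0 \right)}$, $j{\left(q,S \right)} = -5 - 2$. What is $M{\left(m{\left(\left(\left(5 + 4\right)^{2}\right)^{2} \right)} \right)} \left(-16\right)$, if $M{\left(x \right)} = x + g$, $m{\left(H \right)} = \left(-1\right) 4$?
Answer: $-80$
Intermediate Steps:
$m{\left(H \right)} = -4$
$j{\left(q,S \right)} = -7$
$g = 9$ ($g = 2 - -7 = 2 + 7 = 9$)
$M{\left(x \right)} = 9 + x$ ($M{\left(x \right)} = x + 9 = 9 + x$)
$M{\left(m{\left(\left(\left(5 + 4\right)^{2}\right)^{2} \right)} \right)} \left(-16\right) = \left(9 - 4\right) \left(-16\right) = 5 \left(-16\right) = -80$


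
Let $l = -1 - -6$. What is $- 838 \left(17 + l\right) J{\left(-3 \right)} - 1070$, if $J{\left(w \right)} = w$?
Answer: $54238$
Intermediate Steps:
$l = 5$ ($l = -1 + 6 = 5$)
$- 838 \left(17 + l\right) J{\left(-3 \right)} - 1070 = - 838 \left(17 + 5\right) \left(-3\right) - 1070 = - 838 \cdot 22 \left(-3\right) - 1070 = \left(-838\right) \left(-66\right) - 1070 = 55308 - 1070 = 54238$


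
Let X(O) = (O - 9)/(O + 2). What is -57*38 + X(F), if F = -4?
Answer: -4319/2 ≈ -2159.5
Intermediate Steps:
X(O) = (-9 + O)/(2 + O)
-57*38 + X(F) = -57*38 + (-9 - 4)/(2 - 4) = -2166 - 13/(-2) = -2166 - ½*(-13) = -2166 + 13/2 = -4319/2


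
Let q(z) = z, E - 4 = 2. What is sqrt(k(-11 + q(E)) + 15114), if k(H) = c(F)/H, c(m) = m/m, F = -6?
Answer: sqrt(377845)/5 ≈ 122.94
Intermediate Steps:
c(m) = 1
E = 6 (E = 4 + 2 = 6)
k(H) = 1/H
sqrt(k(-11 + q(E)) + 15114) = sqrt(1/(-11 + 6) + 15114) = sqrt(1/(-5) + 15114) = sqrt(-1/5 + 15114) = sqrt(75569/5) = sqrt(377845)/5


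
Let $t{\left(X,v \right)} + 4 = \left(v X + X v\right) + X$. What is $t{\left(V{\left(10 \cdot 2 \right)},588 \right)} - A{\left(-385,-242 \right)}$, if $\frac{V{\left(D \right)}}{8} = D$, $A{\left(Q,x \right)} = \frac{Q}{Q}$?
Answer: $188315$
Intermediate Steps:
$A{\left(Q,x \right)} = 1$
$V{\left(D \right)} = 8 D$
$t{\left(X,v \right)} = -4 + X + 2 X v$ ($t{\left(X,v \right)} = -4 + \left(\left(v X + X v\right) + X\right) = -4 + \left(\left(X v + X v\right) + X\right) = -4 + \left(2 X v + X\right) = -4 + \left(X + 2 X v\right) = -4 + X + 2 X v$)
$t{\left(V{\left(10 \cdot 2 \right)},588 \right)} - A{\left(-385,-242 \right)} = \left(-4 + 8 \cdot 10 \cdot 2 + 2 \cdot 8 \cdot 10 \cdot 2 \cdot 588\right) - 1 = \left(-4 + 8 \cdot 20 + 2 \cdot 8 \cdot 20 \cdot 588\right) - 1 = \left(-4 + 160 + 2 \cdot 160 \cdot 588\right) - 1 = \left(-4 + 160 + 188160\right) - 1 = 188316 - 1 = 188315$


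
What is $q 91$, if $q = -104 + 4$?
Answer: $-9100$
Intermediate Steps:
$q = -100$
$q 91 = \left(-100\right) 91 = -9100$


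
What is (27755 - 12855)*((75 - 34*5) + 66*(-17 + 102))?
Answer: 82173500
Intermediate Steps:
(27755 - 12855)*((75 - 34*5) + 66*(-17 + 102)) = 14900*((75 - 170) + 66*85) = 14900*(-95 + 5610) = 14900*5515 = 82173500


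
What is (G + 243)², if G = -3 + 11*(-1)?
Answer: 52441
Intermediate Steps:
G = -14 (G = -3 - 11 = -14)
(G + 243)² = (-14 + 243)² = 229² = 52441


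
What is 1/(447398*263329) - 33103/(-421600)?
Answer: 1949979683952813/24834952562173600 ≈ 0.078518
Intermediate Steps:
1/(447398*263329) - 33103/(-421600) = (1/447398)*(1/263329) - 33103*(-1/421600) = 1/117812867942 + 33103/421600 = 1949979683952813/24834952562173600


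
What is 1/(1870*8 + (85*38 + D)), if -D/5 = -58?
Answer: 1/18480 ≈ 5.4113e-5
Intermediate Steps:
D = 290 (D = -5*(-58) = 290)
1/(1870*8 + (85*38 + D)) = 1/(1870*8 + (85*38 + 290)) = 1/(14960 + (3230 + 290)) = 1/(14960 + 3520) = 1/18480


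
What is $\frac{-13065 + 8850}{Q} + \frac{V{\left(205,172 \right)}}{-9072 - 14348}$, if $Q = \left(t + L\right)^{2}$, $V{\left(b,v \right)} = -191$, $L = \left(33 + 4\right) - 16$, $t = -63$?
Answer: $- \frac{4099099}{1721370} \approx -2.3813$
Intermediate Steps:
$L = 21$ ($L = 37 - 16 = 21$)
$Q = 1764$ ($Q = \left(-63 + 21\right)^{2} = \left(-42\right)^{2} = 1764$)
$\frac{-13065 + 8850}{Q} + \frac{V{\left(205,172 \right)}}{-9072 - 14348} = \frac{-13065 + 8850}{1764} - \frac{191}{-9072 - 14348} = \left(-4215\right) \frac{1}{1764} - \frac{191}{-9072 - 14348} = - \frac{1405}{588} - \frac{191}{-23420} = - \frac{1405}{588} - - \frac{191}{23420} = - \frac{1405}{588} + \frac{191}{23420} = - \frac{4099099}{1721370}$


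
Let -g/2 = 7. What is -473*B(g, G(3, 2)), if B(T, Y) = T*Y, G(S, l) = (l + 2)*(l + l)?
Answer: 105952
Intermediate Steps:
g = -14 (g = -2*7 = -14)
G(S, l) = 2*l*(2 + l) (G(S, l) = (2 + l)*(2*l) = 2*l*(2 + l))
-473*B(g, G(3, 2)) = -(-6622)*2*2*(2 + 2) = -(-6622)*2*2*4 = -(-6622)*16 = -473*(-224) = 105952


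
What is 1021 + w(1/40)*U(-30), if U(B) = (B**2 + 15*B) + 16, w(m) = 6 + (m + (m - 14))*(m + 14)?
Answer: -34942127/400 ≈ -87355.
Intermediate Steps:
w(m) = 6 + (-14 + 2*m)*(14 + m) (w(m) = 6 + (m + (-14 + m))*(14 + m) = 6 + (-14 + 2*m)*(14 + m))
U(B) = 16 + B**2 + 15*B
1021 + w(1/40)*U(-30) = 1021 + (-190 + 2*(1/40)**2 + 14/40)*(16 + (-30)**2 + 15*(-30)) = 1021 + (-190 + 2*(1/40)**2 + 14*(1/40))*(16 + 900 - 450) = 1021 + (-190 + 2*(1/1600) + 7/20)*466 = 1021 + (-190 + 1/800 + 7/20)*466 = 1021 - 151719/800*466 = 1021 - 35350527/400 = -34942127/400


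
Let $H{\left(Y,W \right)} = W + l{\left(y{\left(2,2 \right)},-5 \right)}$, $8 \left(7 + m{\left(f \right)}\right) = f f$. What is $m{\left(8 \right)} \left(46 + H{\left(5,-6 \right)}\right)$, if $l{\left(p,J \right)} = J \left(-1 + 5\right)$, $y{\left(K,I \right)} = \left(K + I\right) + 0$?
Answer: $20$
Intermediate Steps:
$y{\left(K,I \right)} = I + K$ ($y{\left(K,I \right)} = \left(I + K\right) + 0 = I + K$)
$l{\left(p,J \right)} = 4 J$ ($l{\left(p,J \right)} = J 4 = 4 J$)
$m{\left(f \right)} = -7 + \frac{f^{2}}{8}$ ($m{\left(f \right)} = -7 + \frac{f f}{8} = -7 + \frac{f^{2}}{8}$)
$H{\left(Y,W \right)} = -20 + W$ ($H{\left(Y,W \right)} = W + 4 \left(-5\right) = W - 20 = -20 + W$)
$m{\left(8 \right)} \left(46 + H{\left(5,-6 \right)}\right) = \left(-7 + \frac{8^{2}}{8}\right) \left(46 - 26\right) = \left(-7 + \frac{1}{8} \cdot 64\right) \left(46 - 26\right) = \left(-7 + 8\right) 20 = 1 \cdot 20 = 20$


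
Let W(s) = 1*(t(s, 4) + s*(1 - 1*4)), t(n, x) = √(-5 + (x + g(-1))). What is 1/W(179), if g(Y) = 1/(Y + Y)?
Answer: -358/192247 - I*√6/576741 ≈ -0.0018622 - 4.2471e-6*I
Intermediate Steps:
g(Y) = 1/(2*Y)
t(n, x) = √(-11/2 + x) (t(n, x) = √(-5 + (x + (½)/(-1))) = √(-5 + (x + (½)*(-1))) = √(-5 + (x - ½)) = √(-5 + (-½ + x)) = √(-11/2 + x))
W(s) = -3*s + I*√6/2 (W(s) = 1*(√(-22 + 4*4)/2 + s*(1 - 1*4)) = 1*(√(-22 + 16)/2 + s*(1 - 4)) = 1*(√(-6)/2 + s*(-3)) = 1*((I*√6)/2 - 3*s) = 1*(I*√6/2 - 3*s) = 1*(-3*s + I*√6/2) = -3*s + I*√6/2)
1/W(179) = 1/(-3*179 + I*√6/2) = 1/(-537 + I*√6/2)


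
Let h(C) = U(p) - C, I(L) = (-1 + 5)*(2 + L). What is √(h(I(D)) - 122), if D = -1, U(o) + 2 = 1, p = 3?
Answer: I*√127 ≈ 11.269*I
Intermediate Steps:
U(o) = -1 (U(o) = -2 + 1 = -1)
I(L) = 8 + 4*L (I(L) = 4*(2 + L) = 8 + 4*L)
h(C) = -1 - C
√(h(I(D)) - 122) = √((-1 - (8 + 4*(-1))) - 122) = √((-1 - (8 - 4)) - 122) = √((-1 - 1*4) - 122) = √((-1 - 4) - 122) = √(-5 - 122) = √(-127) = I*√127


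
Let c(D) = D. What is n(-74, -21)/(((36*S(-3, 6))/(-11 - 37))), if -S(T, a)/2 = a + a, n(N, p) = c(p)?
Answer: -7/6 ≈ -1.1667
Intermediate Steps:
n(N, p) = p
S(T, a) = -4*a (S(T, a) = -2*(a + a) = -4*a)
n(-74, -21)/(((36*S(-3, 6))/(-11 - 37))) = -21/((36*(-4*6))/(-11 - 37)) = -21/((36*(-24))/(-48)) = -21/((-864*(-1/48))) = -21/18 = -21*1/18 = -7/6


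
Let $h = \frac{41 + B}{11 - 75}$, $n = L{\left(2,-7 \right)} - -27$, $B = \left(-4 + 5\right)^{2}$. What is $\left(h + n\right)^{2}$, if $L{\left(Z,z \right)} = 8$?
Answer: $\frac{1207801}{1024} \approx 1179.5$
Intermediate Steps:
$B = 1$ ($B = 1^{2} = 1$)
$n = 35$ ($n = 8 - -27 = 8 + 27 = 35$)
$h = - \frac{21}{32}$ ($h = \frac{41 + 1}{11 - 75} = \frac{42}{-64} = 42 \left(- \frac{1}{64}\right) = - \frac{21}{32} \approx -0.65625$)
$\left(h + n\right)^{2} = \left(- \frac{21}{32} + 35\right)^{2} = \left(\frac{1099}{32}\right)^{2} = \frac{1207801}{1024}$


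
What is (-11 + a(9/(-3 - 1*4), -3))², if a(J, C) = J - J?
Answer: 121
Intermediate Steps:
a(J, C) = 0
(-11 + a(9/(-3 - 1*4), -3))² = (-11 + 0)² = (-11)² = 121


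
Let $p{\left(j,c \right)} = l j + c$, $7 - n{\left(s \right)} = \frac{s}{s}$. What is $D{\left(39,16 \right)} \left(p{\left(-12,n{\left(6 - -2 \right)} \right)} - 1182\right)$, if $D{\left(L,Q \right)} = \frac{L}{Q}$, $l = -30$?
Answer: $-1989$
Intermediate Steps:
$n{\left(s \right)} = 6$ ($n{\left(s \right)} = 7 - \frac{s}{s} = 7 - 1 = 6$)
$p{\left(j,c \right)} = c - 30 j$ ($p{\left(j,c \right)} = - 30 j + c = c - 30 j$)
$D{\left(39,16 \right)} \left(p{\left(-12,n{\left(6 - -2 \right)} \right)} - 1182\right) = \frac{39}{16} \left(\left(6 - -360\right) - 1182\right) = 39 \cdot \frac{1}{16} \left(\left(6 + 360\right) - 1182\right) = \frac{39 \left(366 - 1182\right)}{16} = \frac{39}{16} \left(-816\right) = -1989$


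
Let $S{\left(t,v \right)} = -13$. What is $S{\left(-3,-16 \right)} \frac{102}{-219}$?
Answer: $\frac{442}{73} \approx 6.0548$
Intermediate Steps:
$S{\left(-3,-16 \right)} \frac{102}{-219} = - 13 \frac{102}{-219} = - 13 \cdot 102 \left(- \frac{1}{219}\right) = \left(-13\right) \left(- \frac{34}{73}\right) = \frac{442}{73}$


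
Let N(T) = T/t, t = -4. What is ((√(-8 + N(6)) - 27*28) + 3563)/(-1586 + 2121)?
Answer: 2807/535 + I*√38/1070 ≈ 5.2467 + 0.0057611*I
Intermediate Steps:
N(T) = -T/4 (N(T) = T/(-4) = T*(-¼) = -T/4)
((√(-8 + N(6)) - 27*28) + 3563)/(-1586 + 2121) = ((√(-8 - ¼*6) - 27*28) + 3563)/(-1586 + 2121) = ((√(-8 - 3/2) - 756) + 3563)/535 = ((√(-19/2) - 756) + 3563)*(1/535) = ((I*√38/2 - 756) + 3563)*(1/535) = ((-756 + I*√38/2) + 3563)*(1/535) = (2807 + I*√38/2)*(1/535) = 2807/535 + I*√38/1070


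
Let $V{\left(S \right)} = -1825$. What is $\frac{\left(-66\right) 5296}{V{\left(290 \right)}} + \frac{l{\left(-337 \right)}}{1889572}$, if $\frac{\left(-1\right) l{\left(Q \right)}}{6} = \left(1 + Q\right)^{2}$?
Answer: $\frac{164809306848}{862117225} \approx 191.17$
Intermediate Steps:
$l{\left(Q \right)} = - 6 \left(1 + Q\right)^{2}$
$\frac{\left(-66\right) 5296}{V{\left(290 \right)}} + \frac{l{\left(-337 \right)}}{1889572} = \frac{\left(-66\right) 5296}{-1825} + \frac{\left(-6\right) \left(1 - 337\right)^{2}}{1889572} = \left(-349536\right) \left(- \frac{1}{1825}\right) + - 6 \left(-336\right)^{2} \cdot \frac{1}{1889572} = \frac{349536}{1825} + \left(-6\right) 112896 \cdot \frac{1}{1889572} = \frac{349536}{1825} - \frac{169344}{472393} = \frac{164809306848}{862117225}$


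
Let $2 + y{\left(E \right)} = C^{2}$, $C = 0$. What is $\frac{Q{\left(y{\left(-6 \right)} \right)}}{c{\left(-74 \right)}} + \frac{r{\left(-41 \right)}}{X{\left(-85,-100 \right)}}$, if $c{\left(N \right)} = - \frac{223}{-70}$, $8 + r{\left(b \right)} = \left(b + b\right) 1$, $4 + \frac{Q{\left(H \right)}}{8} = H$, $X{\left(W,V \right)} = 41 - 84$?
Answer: $- \frac{124410}{9589} \approx -12.974$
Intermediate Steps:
$X{\left(W,V \right)} = -43$ ($X{\left(W,V \right)} = 41 - 84 = -43$)
$y{\left(E \right)} = -2$ ($y{\left(E \right)} = -2 + 0^{2} = -2 + 0 = -2$)
$Q{\left(H \right)} = -32 + 8 H$
$r{\left(b \right)} = -8 + 2 b$ ($r{\left(b \right)} = -8 + \left(b + b\right) 1 = -8 + 2 b 1 = -8 + 2 b$)
$c{\left(N \right)} = \frac{223}{70}$ ($c{\left(N \right)} = \left(-223\right) \left(- \frac{1}{70}\right) = \frac{223}{70}$)
$\frac{Q{\left(y{\left(-6 \right)} \right)}}{c{\left(-74 \right)}} + \frac{r{\left(-41 \right)}}{X{\left(-85,-100 \right)}} = \frac{-32 + 8 \left(-2\right)}{\frac{223}{70}} + \frac{-8 + 2 \left(-41\right)}{-43} = \left(-32 - 16\right) \frac{70}{223} + \left(-8 - 82\right) \left(- \frac{1}{43}\right) = \left(-48\right) \frac{70}{223} - - \frac{90}{43} = - \frac{3360}{223} + \frac{90}{43} = - \frac{124410}{9589}$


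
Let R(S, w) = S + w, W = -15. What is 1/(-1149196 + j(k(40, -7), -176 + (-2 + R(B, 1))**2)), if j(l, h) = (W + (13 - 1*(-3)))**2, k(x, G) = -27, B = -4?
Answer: -1/1149195 ≈ -8.7017e-7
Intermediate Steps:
j(l, h) = 1 (j(l, h) = (-15 + (13 - 1*(-3)))**2 = (-15 + (13 + 3))**2 = (-15 + 16)**2 = 1**2 = 1)
1/(-1149196 + j(k(40, -7), -176 + (-2 + R(B, 1))**2)) = 1/(-1149196 + 1) = 1/(-1149195) = -1/1149195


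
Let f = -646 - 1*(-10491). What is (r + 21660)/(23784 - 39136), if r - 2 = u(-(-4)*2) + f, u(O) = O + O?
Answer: -31523/15352 ≈ -2.0533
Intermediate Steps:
u(O) = 2*O
f = 9845 (f = -646 + 10491 = 9845)
r = 9863 (r = 2 + (2*(-(-4)*2) + 9845) = 2 + (2*(-1*(-8)) + 9845) = 2 + (2*8 + 9845) = 2 + (16 + 9845) = 2 + 9861 = 9863)
(r + 21660)/(23784 - 39136) = (9863 + 21660)/(23784 - 39136) = 31523/(-15352) = 31523*(-1/15352) = -31523/15352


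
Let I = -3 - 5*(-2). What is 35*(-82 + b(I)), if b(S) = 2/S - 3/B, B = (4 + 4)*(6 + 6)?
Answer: -91555/32 ≈ -2861.1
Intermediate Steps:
I = 7 (I = -3 + 10 = 7)
B = 96 (B = 8*12 = 96)
b(S) = -1/32 + 2/S (b(S) = 2/S - 3/96 = 2/S - 3*1/96 = 2/S - 1/32 = -1/32 + 2/S)
35*(-82 + b(I)) = 35*(-82 + (1/32)*(64 - 1*7)/7) = 35*(-82 + (1/32)*(⅐)*(64 - 7)) = 35*(-82 + (1/32)*(⅐)*57) = 35*(-82 + 57/224) = 35*(-18311/224) = -91555/32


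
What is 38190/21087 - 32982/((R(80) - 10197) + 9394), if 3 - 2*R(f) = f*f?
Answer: 565539146/56253087 ≈ 10.053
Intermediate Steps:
R(f) = 3/2 - f**2/2 (R(f) = 3/2 - f*f/2 = 3/2 - f**2/2)
38190/21087 - 32982/((R(80) - 10197) + 9394) = 38190/21087 - 32982/(((3/2 - 1/2*80**2) - 10197) + 9394) = 38190*(1/21087) - 32982/(((3/2 - 1/2*6400) - 10197) + 9394) = 12730/7029 - 32982/(((3/2 - 3200) - 10197) + 9394) = 12730/7029 - 32982/((-6397/2 - 10197) + 9394) = 12730/7029 - 32982/(-26791/2 + 9394) = 12730/7029 - 32982/(-8003/2) = 12730/7029 - 32982*(-2/8003) = 12730/7029 + 65964/8003 = 565539146/56253087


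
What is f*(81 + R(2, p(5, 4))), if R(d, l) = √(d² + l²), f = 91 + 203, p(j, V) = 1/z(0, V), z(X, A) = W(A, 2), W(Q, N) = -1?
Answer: 23814 + 294*√5 ≈ 24471.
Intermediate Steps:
z(X, A) = -1
p(j, V) = -1 (p(j, V) = 1/(-1) = -1)
f = 294
f*(81 + R(2, p(5, 4))) = 294*(81 + √(2² + (-1)²)) = 294*(81 + √(4 + 1)) = 294*(81 + √5) = 23814 + 294*√5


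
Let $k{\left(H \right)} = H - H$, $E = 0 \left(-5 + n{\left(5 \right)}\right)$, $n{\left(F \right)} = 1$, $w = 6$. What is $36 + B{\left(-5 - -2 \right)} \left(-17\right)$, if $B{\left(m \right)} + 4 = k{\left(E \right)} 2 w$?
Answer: $104$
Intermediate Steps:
$E = 0$ ($E = 0 \left(-5 + 1\right) = 0 \left(-4\right) = 0$)
$k{\left(H \right)} = 0$
$B{\left(m \right)} = -4$ ($B{\left(m \right)} = -4 + 0 \cdot 2 \cdot 6 = -4 + 0 \cdot 6 = -4 + 0 = -4$)
$36 + B{\left(-5 - -2 \right)} \left(-17\right) = 36 - -68 = 36 + 68 = 104$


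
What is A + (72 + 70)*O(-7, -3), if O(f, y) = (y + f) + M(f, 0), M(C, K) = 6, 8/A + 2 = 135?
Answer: -75536/133 ≈ -567.94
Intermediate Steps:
A = 8/133 (A = 8/(-2 + 135) = 8/133 ≈ 0.060150)
O(f, y) = 6 + f + y (O(f, y) = (y + f) + 6 = (f + y) + 6 = 6 + f + y)
A + (72 + 70)*O(-7, -3) = 8/133 + (72 + 70)*(6 - 7 - 3) = 8/133 + 142*(-4) = 8/133 - 568 = -75536/133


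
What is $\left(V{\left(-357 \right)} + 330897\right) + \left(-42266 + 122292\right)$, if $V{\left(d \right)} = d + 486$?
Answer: $411052$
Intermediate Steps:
$V{\left(d \right)} = 486 + d$
$\left(V{\left(-357 \right)} + 330897\right) + \left(-42266 + 122292\right) = \left(\left(486 - 357\right) + 330897\right) + \left(-42266 + 122292\right) = \left(129 + 330897\right) + 80026 = 331026 + 80026 = 411052$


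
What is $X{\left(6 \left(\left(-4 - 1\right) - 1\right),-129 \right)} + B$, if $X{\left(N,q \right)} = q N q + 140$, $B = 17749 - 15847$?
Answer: $-597034$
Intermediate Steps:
$B = 1902$
$X{\left(N,q \right)} = 140 + N q^{2}$ ($X{\left(N,q \right)} = N q q + 140 = N q^{2} + 140 = 140 + N q^{2}$)
$X{\left(6 \left(\left(-4 - 1\right) - 1\right),-129 \right)} + B = \left(140 + 6 \left(\left(-4 - 1\right) - 1\right) \left(-129\right)^{2}\right) + 1902 = \left(140 + 6 \left(-5 - 1\right) 16641\right) + 1902 = \left(140 + 6 \left(-6\right) 16641\right) + 1902 = \left(140 - 599076\right) + 1902 = -598936 + 1902 = -597034$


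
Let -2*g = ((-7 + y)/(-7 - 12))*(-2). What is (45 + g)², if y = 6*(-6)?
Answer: 806404/361 ≈ 2233.8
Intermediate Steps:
y = -36
g = 43/19 (g = -(-7 - 36)/(-7 - 12)*(-2)/2 = -(-43/(-19))*(-2)/2 = -(-43*(-1/19))*(-2)/2 = -43*(-2)/38 = -½*(-86/19) = 43/19 ≈ 2.2632)
(45 + g)² = (45 + 43/19)² = (898/19)² = 806404/361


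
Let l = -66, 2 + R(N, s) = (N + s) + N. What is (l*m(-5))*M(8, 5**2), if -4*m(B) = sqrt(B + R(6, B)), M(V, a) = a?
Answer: 0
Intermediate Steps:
R(N, s) = -2 + s + 2*N (R(N, s) = -2 + ((N + s) + N) = -2 + (s + 2*N) = -2 + s + 2*N)
m(B) = -sqrt(10 + 2*B)/4 (m(B) = -sqrt(B + (-2 + B + 2*6))/4 = -sqrt(B + (-2 + B + 12))/4 = -sqrt(B + (10 + B))/4 = -sqrt(10 + 2*B)/4)
(l*m(-5))*M(8, 5**2) = -(-33)*sqrt(10 + 2*(-5))/2*5**2 = -(-33)*sqrt(10 - 10)/2*25 = -(-33)*sqrt(0)/2*25 = -(-33)*0/2*25 = -66*0*25 = 0*25 = 0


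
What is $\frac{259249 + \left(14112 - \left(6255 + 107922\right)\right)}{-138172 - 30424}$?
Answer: $- \frac{39796}{42149} \approx -0.94417$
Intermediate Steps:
$\frac{259249 + \left(14112 - \left(6255 + 107922\right)\right)}{-138172 - 30424} = \frac{259249 + \left(14112 - 114177\right)}{-168596} = \left(259249 + \left(14112 - 114177\right)\right) \left(- \frac{1}{168596}\right) = \left(259249 - 100065\right) \left(- \frac{1}{168596}\right) = 159184 \left(- \frac{1}{168596}\right) = - \frac{39796}{42149}$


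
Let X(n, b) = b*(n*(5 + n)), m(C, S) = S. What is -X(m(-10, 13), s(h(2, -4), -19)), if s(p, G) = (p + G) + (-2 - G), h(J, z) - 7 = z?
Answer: -234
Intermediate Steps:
h(J, z) = 7 + z
s(p, G) = -2 + p (s(p, G) = (G + p) + (-2 - G) = -2 + p)
X(n, b) = b*n*(5 + n)
-X(m(-10, 13), s(h(2, -4), -19)) = -(-2 + (7 - 4))*13*(5 + 13) = -(-2 + 3)*13*18 = -13*18 = -1*234 = -234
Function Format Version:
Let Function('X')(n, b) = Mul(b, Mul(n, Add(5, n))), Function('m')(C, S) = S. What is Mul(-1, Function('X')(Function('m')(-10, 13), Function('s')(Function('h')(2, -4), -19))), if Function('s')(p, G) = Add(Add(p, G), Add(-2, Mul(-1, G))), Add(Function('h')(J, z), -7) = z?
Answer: -234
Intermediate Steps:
Function('h')(J, z) = Add(7, z)
Function('s')(p, G) = Add(-2, p) (Function('s')(p, G) = Add(Add(G, p), Add(-2, Mul(-1, G))) = Add(-2, p))
Function('X')(n, b) = Mul(b, n, Add(5, n))
Mul(-1, Function('X')(Function('m')(-10, 13), Function('s')(Function('h')(2, -4), -19))) = Mul(-1, Mul(Add(-2, Add(7, -4)), 13, Add(5, 13))) = Mul(-1, Mul(Add(-2, 3), 13, 18)) = Mul(-1, Mul(1, 13, 18)) = Mul(-1, 234) = -234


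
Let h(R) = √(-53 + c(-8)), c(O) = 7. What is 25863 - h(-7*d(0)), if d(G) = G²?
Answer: 25863 - I*√46 ≈ 25863.0 - 6.7823*I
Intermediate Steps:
h(R) = I*√46 (h(R) = √(-53 + 7) = √(-46) = I*√46)
25863 - h(-7*d(0)) = 25863 - I*√46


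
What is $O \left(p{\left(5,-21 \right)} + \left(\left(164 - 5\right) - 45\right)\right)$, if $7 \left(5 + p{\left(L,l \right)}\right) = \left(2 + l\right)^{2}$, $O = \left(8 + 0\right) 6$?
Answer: $\frac{53952}{7} \approx 7707.4$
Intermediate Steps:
$O = 48$ ($O = 8 \cdot 6 = 48$)
$p{\left(L,l \right)} = -5 + \frac{\left(2 + l\right)^{2}}{7}$
$O \left(p{\left(5,-21 \right)} + \left(\left(164 - 5\right) - 45\right)\right) = 48 \left(\left(-5 + \frac{\left(2 - 21\right)^{2}}{7}\right) + \left(\left(164 - 5\right) - 45\right)\right) = 48 \left(\left(-5 + \frac{\left(-19\right)^{2}}{7}\right) + \left(159 - 45\right)\right) = 48 \left(\left(-5 + \frac{1}{7} \cdot 361\right) + 114\right) = 48 \left(\left(-5 + \frac{361}{7}\right) + 114\right) = 48 \left(\frac{326}{7} + 114\right) = 48 \cdot \frac{1124}{7} = \frac{53952}{7}$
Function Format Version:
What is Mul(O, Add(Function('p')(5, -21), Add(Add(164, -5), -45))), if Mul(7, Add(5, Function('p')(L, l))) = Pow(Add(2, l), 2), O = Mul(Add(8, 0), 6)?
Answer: Rational(53952, 7) ≈ 7707.4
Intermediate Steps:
O = 48 (O = Mul(8, 6) = 48)
Function('p')(L, l) = Add(-5, Mul(Rational(1, 7), Pow(Add(2, l), 2)))
Mul(O, Add(Function('p')(5, -21), Add(Add(164, -5), -45))) = Mul(48, Add(Add(-5, Mul(Rational(1, 7), Pow(Add(2, -21), 2))), Add(Add(164, -5), -45))) = Mul(48, Add(Add(-5, Mul(Rational(1, 7), Pow(-19, 2))), Add(159, -45))) = Mul(48, Add(Add(-5, Mul(Rational(1, 7), 361)), 114)) = Mul(48, Add(Add(-5, Rational(361, 7)), 114)) = Mul(48, Add(Rational(326, 7), 114)) = Mul(48, Rational(1124, 7)) = Rational(53952, 7)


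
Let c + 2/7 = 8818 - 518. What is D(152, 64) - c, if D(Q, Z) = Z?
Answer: -57650/7 ≈ -8235.7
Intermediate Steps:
c = 58098/7 (c = -2/7 + (8818 - 518) = -2/7 + 8300 = 58098/7 ≈ 8299.7)
D(152, 64) - c = 64 - 1*58098/7 = 64 - 58098/7 = -57650/7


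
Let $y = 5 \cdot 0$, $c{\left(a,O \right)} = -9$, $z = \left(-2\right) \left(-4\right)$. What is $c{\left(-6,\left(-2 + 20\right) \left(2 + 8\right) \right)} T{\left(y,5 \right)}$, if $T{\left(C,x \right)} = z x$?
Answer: $-360$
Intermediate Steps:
$z = 8$
$y = 0$
$T{\left(C,x \right)} = 8 x$
$c{\left(-6,\left(-2 + 20\right) \left(2 + 8\right) \right)} T{\left(y,5 \right)} = - 9 \cdot 8 \cdot 5 = \left(-9\right) 40 = -360$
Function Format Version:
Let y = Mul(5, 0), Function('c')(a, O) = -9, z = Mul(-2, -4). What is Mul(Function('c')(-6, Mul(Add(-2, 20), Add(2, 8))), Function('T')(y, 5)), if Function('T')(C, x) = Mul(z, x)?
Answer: -360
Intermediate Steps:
z = 8
y = 0
Function('T')(C, x) = Mul(8, x)
Mul(Function('c')(-6, Mul(Add(-2, 20), Add(2, 8))), Function('T')(y, 5)) = Mul(-9, Mul(8, 5)) = Mul(-9, 40) = -360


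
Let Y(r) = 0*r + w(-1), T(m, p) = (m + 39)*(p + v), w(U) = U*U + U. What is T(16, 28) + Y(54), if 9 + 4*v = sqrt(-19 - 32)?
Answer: 5665/4 + 55*I*sqrt(51)/4 ≈ 1416.3 + 98.195*I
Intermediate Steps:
w(U) = U + U**2 (w(U) = U**2 + U = U + U**2)
v = -9/4 + I*sqrt(51)/4 (v = -9/4 + sqrt(-19 - 32)/4 = -9/4 + sqrt(-51)/4 = -9/4 + (I*sqrt(51))/4 = -9/4 + I*sqrt(51)/4 ≈ -2.25 + 1.7854*I)
T(m, p) = (39 + m)*(-9/4 + p + I*sqrt(51)/4) (T(m, p) = (m + 39)*(p + (-9/4 + I*sqrt(51)/4)) = (39 + m)*(-9/4 + p + I*sqrt(51)/4))
Y(r) = 0 (Y(r) = 0*r - (1 - 1) = 0 - 1*0 = 0 + 0 = 0)
T(16, 28) + Y(54) = (-351/4 + 39*28 + 16*28 - 1/4*16*(9 - I*sqrt(51)) + 39*I*sqrt(51)/4) + 0 = (-351/4 + 1092 + 448 + (-36 + 4*I*sqrt(51)) + 39*I*sqrt(51)/4) + 0 = (5665/4 + 55*I*sqrt(51)/4) + 0 = 5665/4 + 55*I*sqrt(51)/4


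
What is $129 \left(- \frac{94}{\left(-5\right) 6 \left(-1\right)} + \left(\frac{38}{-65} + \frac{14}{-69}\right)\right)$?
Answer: $- \frac{151231}{299} \approx -505.79$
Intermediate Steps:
$129 \left(- \frac{94}{\left(-5\right) 6 \left(-1\right)} + \left(\frac{38}{-65} + \frac{14}{-69}\right)\right) = 129 \left(- \frac{94}{\left(-30\right) \left(-1\right)} + \left(38 \left(- \frac{1}{65}\right) + 14 \left(- \frac{1}{69}\right)\right)\right) = 129 \left(- \frac{94}{30} - \frac{3532}{4485}\right) = 129 \left(\left(-94\right) \frac{1}{30} - \frac{3532}{4485}\right) = 129 \left(- \frac{47}{15} - \frac{3532}{4485}\right) = 129 \left(- \frac{3517}{897}\right) = - \frac{151231}{299}$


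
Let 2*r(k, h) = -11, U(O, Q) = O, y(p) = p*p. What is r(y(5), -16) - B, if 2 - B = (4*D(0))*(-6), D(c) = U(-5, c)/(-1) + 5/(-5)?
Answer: -207/2 ≈ -103.50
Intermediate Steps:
y(p) = p²
D(c) = 4 (D(c) = -5/(-1) + 5/(-5) = -5*(-1) + 5*(-⅕) = 5 - 1 = 4)
r(k, h) = -11/2 (r(k, h) = (½)*(-11) = -11/2)
B = 98 (B = 2 - 4*4*(-6) = 2 - 16*(-6) = 2 - 1*(-96) = 2 + 96 = 98)
r(y(5), -16) - B = -11/2 - 1*98 = -11/2 - 98 = -207/2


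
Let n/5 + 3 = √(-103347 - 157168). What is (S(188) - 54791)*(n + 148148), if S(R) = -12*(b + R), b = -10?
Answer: -8432767291 - 284635*I*√260515 ≈ -8.4328e+9 - 1.4528e+8*I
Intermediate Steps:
n = -15 + 5*I*√260515 (n = -15 + 5*√(-103347 - 157168) = -15 + 5*√(-260515) = -15 + 5*(I*√260515) = -15 + 5*I*√260515 ≈ -15.0 + 2552.0*I)
S(R) = 120 - 12*R (S(R) = -12*(-10 + R) = 120 - 12*R)
(S(188) - 54791)*(n + 148148) = ((120 - 12*188) - 54791)*((-15 + 5*I*√260515) + 148148) = ((120 - 2256) - 54791)*(148133 + 5*I*√260515) = (-2136 - 54791)*(148133 + 5*I*√260515) = -56927*(148133 + 5*I*√260515) = -8432767291 - 284635*I*√260515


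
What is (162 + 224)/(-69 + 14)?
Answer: -386/55 ≈ -7.0182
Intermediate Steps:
(162 + 224)/(-69 + 14) = 386/(-55) = -1/55*386 = -386/55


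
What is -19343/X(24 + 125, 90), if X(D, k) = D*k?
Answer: -19343/13410 ≈ -1.4424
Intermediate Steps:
-19343/X(24 + 125, 90) = -19343*1/(90*(24 + 125)) = -19343/(149*90) = -19343/13410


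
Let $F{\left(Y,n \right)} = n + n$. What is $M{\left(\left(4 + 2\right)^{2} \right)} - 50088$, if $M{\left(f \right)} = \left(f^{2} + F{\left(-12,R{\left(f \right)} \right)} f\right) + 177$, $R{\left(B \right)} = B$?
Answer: $-46023$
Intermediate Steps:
$F{\left(Y,n \right)} = 2 n$
$M{\left(f \right)} = 177 + 3 f^{2}$ ($M{\left(f \right)} = \left(f^{2} + 2 f f\right) + 177 = \left(f^{2} + 2 f^{2}\right) + 177 = 3 f^{2} + 177 = 177 + 3 f^{2}$)
$M{\left(\left(4 + 2\right)^{2} \right)} - 50088 = \left(177 + 3 \left(\left(4 + 2\right)^{2}\right)^{2}\right) - 50088 = \left(177 + 3 \left(6^{2}\right)^{2}\right) - 50088 = \left(177 + 3 \cdot 36^{2}\right) - 50088 = \left(177 + 3 \cdot 1296\right) - 50088 = \left(177 + 3888\right) - 50088 = 4065 - 50088 = -46023$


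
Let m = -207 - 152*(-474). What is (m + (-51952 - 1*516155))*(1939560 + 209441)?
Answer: -1066476130266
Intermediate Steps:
m = 71841 (m = -207 + 72048 = 71841)
(m + (-51952 - 1*516155))*(1939560 + 209441) = (71841 + (-51952 - 1*516155))*(1939560 + 209441) = (71841 + (-51952 - 516155))*2149001 = (71841 - 568107)*2149001 = -496266*2149001 = -1066476130266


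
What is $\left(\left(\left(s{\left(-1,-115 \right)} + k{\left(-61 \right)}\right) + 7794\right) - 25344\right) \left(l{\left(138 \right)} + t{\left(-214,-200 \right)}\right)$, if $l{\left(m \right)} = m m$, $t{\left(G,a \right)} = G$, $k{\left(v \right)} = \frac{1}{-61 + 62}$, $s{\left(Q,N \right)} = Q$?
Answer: $-330466500$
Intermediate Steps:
$k{\left(v \right)} = 1$ ($k{\left(v \right)} = 1^{-1} = 1$)
$l{\left(m \right)} = m^{2}$
$\left(\left(\left(s{\left(-1,-115 \right)} + k{\left(-61 \right)}\right) + 7794\right) - 25344\right) \left(l{\left(138 \right)} + t{\left(-214,-200 \right)}\right) = \left(\left(\left(-1 + 1\right) + 7794\right) - 25344\right) \left(138^{2} - 214\right) = \left(\left(0 + 7794\right) - 25344\right) \left(19044 - 214\right) = \left(7794 - 25344\right) 18830 = \left(-17550\right) 18830 = -330466500$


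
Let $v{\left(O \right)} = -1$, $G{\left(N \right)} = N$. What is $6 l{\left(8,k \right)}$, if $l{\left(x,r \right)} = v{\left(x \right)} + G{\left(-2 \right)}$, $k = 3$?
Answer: $-18$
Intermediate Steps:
$l{\left(x,r \right)} = -3$ ($l{\left(x,r \right)} = -1 - 2 = -3$)
$6 l{\left(8,k \right)} = 6 \left(-3\right) = -18$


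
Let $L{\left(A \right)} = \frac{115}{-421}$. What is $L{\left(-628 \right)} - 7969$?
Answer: $- \frac{3355064}{421} \approx -7969.3$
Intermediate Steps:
$L{\left(A \right)} = - \frac{115}{421}$ ($L{\left(A \right)} = 115 \left(- \frac{1}{421}\right) = - \frac{115}{421}$)
$L{\left(-628 \right)} - 7969 = - \frac{115}{421} - 7969 = - \frac{3355064}{421}$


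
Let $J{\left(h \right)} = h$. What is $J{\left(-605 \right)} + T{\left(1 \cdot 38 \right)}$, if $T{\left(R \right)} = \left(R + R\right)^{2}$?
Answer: $5171$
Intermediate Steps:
$T{\left(R \right)} = 4 R^{2}$ ($T{\left(R \right)} = \left(2 R\right)^{2} = 4 R^{2}$)
$J{\left(-605 \right)} + T{\left(1 \cdot 38 \right)} = -605 + 4 \left(1 \cdot 38\right)^{2} = -605 + 4 \cdot 38^{2} = -605 + 4 \cdot 1444 = -605 + 5776 = 5171$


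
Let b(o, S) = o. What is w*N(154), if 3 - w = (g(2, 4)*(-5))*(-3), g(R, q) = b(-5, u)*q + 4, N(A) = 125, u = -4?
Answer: 30375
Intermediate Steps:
g(R, q) = 4 - 5*q (g(R, q) = -5*q + 4 = 4 - 5*q)
w = 243 (w = 3 - (4 - 5*4)*(-5)*(-3) = 3 - (4 - 20)*(-5)*(-3) = 3 - (-16*(-5))*(-3) = 3 - 80*(-3) = 3 - 1*(-240) = 3 + 240 = 243)
w*N(154) = 243*125 = 30375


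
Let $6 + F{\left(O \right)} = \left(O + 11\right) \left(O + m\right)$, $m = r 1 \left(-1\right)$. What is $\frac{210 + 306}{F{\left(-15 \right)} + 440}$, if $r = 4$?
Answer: $\frac{86}{85} \approx 1.0118$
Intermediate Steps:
$m = -4$ ($m = 4 \cdot 1 \left(-1\right) = 4 \left(-1\right) = -4$)
$F{\left(O \right)} = -6 + \left(-4 + O\right) \left(11 + O\right)$ ($F{\left(O \right)} = -6 + \left(O + 11\right) \left(O - 4\right) = -6 + \left(11 + O\right) \left(-4 + O\right) = -6 + \left(-4 + O\right) \left(11 + O\right)$)
$\frac{210 + 306}{F{\left(-15 \right)} + 440} = \frac{210 + 306}{\left(-50 + \left(-15\right)^{2} + 7 \left(-15\right)\right) + 440} = \frac{516}{\left(-50 + 225 - 105\right) + 440} = \frac{516}{70 + 440} = \frac{516}{510} = 516 \cdot \frac{1}{510} = \frac{86}{85}$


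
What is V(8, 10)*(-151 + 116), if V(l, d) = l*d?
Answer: -2800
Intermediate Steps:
V(l, d) = d*l
V(8, 10)*(-151 + 116) = (10*8)*(-151 + 116) = 80*(-35) = -2800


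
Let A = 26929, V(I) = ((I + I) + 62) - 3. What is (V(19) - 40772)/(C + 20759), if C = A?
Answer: -40675/47688 ≈ -0.85294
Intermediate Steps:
V(I) = 59 + 2*I (V(I) = (2*I + 62) - 3 = (62 + 2*I) - 3 = 59 + 2*I)
C = 26929
(V(19) - 40772)/(C + 20759) = ((59 + 2*19) - 40772)/(26929 + 20759) = ((59 + 38) - 40772)/47688 = (97 - 40772)*(1/47688) = -40675*1/47688 = -40675/47688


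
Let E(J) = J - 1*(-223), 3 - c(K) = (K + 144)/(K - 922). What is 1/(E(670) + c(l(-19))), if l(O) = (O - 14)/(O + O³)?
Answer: 6341483/5682959233 ≈ 0.0011159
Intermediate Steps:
l(O) = (-14 + O)/(O + O³)
c(K) = 3 - (144 + K)/(-922 + K) (c(K) = 3 - (K + 144)/(K - 922) = 3 - (144 + K)/(-922 + K))
E(J) = 223 + J (E(J) = J + 223 = 223 + J)
1/(E(670) + c(l(-19))) = 1/((223 + 670) + 2*(-1455 + (-14 - 19)/(-19 + (-19)³))/(-922 + (-14 - 19)/(-19 + (-19)³))) = 1/(893 + 2*(-1455 - 33/(-19 - 6859))/(-922 - 33/(-19 - 6859))) = 1/(893 + 2*(-1455 - 33/(-6878))/(-922 - 33/(-6878))) = 1/(893 + 2*(-1455 - 1/6878*(-33))/(-922 - 1/6878*(-33))) = 1/(893 + 2*(-1455 + 33/6878)/(-922 + 33/6878)) = 1/(893 + 2*(-10007457/6878)/(-6341483/6878)) = 1/(893 + 2*(-6878/6341483)*(-10007457/6878)) = 1/(893 + 20014914/6341483) = 1/(5682959233/6341483) = 6341483/5682959233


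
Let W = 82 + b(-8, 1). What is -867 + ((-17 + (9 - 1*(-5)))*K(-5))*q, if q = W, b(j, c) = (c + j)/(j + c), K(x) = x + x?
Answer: 1623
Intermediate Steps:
K(x) = 2*x
b(j, c) = 1 (b(j, c) = (c + j)/(c + j) = 1)
W = 83 (W = 82 + 1 = 83)
q = 83
-867 + ((-17 + (9 - 1*(-5)))*K(-5))*q = -867 + ((-17 + (9 - 1*(-5)))*(2*(-5)))*83 = -867 + ((-17 + (9 + 5))*(-10))*83 = -867 + ((-17 + 14)*(-10))*83 = -867 - 3*(-10)*83 = -867 + 30*83 = -867 + 2490 = 1623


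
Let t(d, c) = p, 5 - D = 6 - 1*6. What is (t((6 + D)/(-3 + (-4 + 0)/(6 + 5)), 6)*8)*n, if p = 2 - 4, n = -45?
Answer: 720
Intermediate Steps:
p = -2
D = 5 (D = 5 - (6 - 1*6) = 5 - (6 - 6) = 5 - 1*0 = 5 + 0 = 5)
t(d, c) = -2
(t((6 + D)/(-3 + (-4 + 0)/(6 + 5)), 6)*8)*n = -2*8*(-45) = -16*(-45) = 720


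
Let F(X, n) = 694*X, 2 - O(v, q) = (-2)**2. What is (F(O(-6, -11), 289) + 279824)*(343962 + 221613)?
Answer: 157476440700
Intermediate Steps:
O(v, q) = -2 (O(v, q) = 2 - 1*(-2)**2 = 2 - 1*4 = 2 - 4 = -2)
(F(O(-6, -11), 289) + 279824)*(343962 + 221613) = (694*(-2) + 279824)*(343962 + 221613) = (-1388 + 279824)*565575 = 278436*565575 = 157476440700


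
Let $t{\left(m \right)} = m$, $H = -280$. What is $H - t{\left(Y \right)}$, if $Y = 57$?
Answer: $-337$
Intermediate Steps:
$H - t{\left(Y \right)} = -280 - 57 = -337$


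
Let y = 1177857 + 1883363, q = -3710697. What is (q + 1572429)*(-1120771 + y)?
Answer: -4149200002332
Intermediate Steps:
y = 3061220
(q + 1572429)*(-1120771 + y) = (-3710697 + 1572429)*(-1120771 + 3061220) = -2138268*1940449 = -4149200002332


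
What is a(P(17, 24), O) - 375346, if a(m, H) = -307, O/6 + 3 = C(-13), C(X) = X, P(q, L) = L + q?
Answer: -375653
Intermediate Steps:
O = -96 (O = -18 + 6*(-13) = -18 - 78 = -96)
a(P(17, 24), O) - 375346 = -307 - 375346 = -375653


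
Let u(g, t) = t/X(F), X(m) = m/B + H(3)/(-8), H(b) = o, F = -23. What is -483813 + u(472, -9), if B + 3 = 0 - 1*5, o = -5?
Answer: -3386709/7 ≈ -4.8382e+5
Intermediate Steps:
H(b) = -5
B = -8 (B = -3 + (0 - 1*5) = -3 + (0 - 5) = -3 - 5 = -8)
X(m) = 5/8 - m/8 (X(m) = m/(-8) - 5/(-8) = m*(-⅛) - 5*(-⅛) = -m/8 + 5/8 = 5/8 - m/8)
u(g, t) = 2*t/7 (u(g, t) = t/(5/8 - ⅛*(-23)) = t/(5/8 + 23/8) = t/(7/2) = t*(2/7) = 2*t/7)
-483813 + u(472, -9) = -483813 + (2/7)*(-9) = -483813 - 18/7 = -3386709/7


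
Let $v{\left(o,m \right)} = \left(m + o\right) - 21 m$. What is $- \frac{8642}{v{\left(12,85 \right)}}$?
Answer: $\frac{4321}{844} \approx 5.1197$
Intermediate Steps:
$v{\left(o,m \right)} = o - 20 m$
$- \frac{8642}{v{\left(12,85 \right)}} = - \frac{8642}{12 - 1700} = - \frac{8642}{-1688} = \left(-8642\right) \left(- \frac{1}{1688}\right) = \frac{4321}{844}$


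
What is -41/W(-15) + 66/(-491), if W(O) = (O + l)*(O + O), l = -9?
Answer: -67651/353520 ≈ -0.19136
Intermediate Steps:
W(O) = 2*O*(-9 + O) (W(O) = (O - 9)*(O + O) = (-9 + O)*(2*O) = 2*O*(-9 + O))
-41/W(-15) + 66/(-491) = -41*(-1/(30*(-9 - 15))) + 66/(-491) = -41/(2*(-15)*(-24)) + 66*(-1/491) = -41/720 - 66/491 = -67651/353520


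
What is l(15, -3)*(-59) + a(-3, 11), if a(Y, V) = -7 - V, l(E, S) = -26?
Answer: 1516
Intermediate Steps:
l(15, -3)*(-59) + a(-3, 11) = -26*(-59) + (-7 - 1*11) = 1534 + (-7 - 11) = 1534 - 18 = 1516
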